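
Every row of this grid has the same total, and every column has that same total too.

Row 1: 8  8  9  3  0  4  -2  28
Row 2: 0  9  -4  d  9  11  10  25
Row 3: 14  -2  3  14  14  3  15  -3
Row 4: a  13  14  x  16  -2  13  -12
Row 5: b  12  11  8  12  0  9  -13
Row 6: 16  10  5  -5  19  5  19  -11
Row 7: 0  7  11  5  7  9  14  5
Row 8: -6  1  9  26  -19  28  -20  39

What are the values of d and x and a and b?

Rows 1 and 3 both sum to 58, so that's the common total.
Row 5: 12 + 11 + 8 + 12 + 0 + 9 − 13 = 39, so its missing entry is 58 − 39 = 19.
Row 2: 0 + 9 − 4 + 9 + 11 + 10 + 25 = 60, so its missing entry is 58 − 60 = -2.
Column 4: 3 − 2 + 14 + 8 − 5 + 5 + 26 = 49, so its missing entry is 58 − 49 = 9.
Row 4: 13 + 14 + 9 + 16 − 2 + 13 − 12 = 51, so its missing entry is 58 − 51 = 7.

d = -2, x = 9, a = 7, b = 19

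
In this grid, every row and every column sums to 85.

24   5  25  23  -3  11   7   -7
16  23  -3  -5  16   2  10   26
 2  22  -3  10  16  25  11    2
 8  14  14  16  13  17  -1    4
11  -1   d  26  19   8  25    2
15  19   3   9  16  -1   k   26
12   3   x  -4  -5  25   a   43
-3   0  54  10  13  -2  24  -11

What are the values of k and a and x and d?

k = -2, a = 11, x = 0, d = -5

Row 6: 15 + 19 + 3 + 9 + 16 − 1 + 26 = 87, so its missing entry is 85 − 87 = -2.
Column 7: 7 + 10 + 11 − 1 + 25 − 2 + 24 = 74, so its missing entry is 85 − 74 = 11.
Row 7: 12 + 3 − 4 − 5 + 25 + 11 + 43 = 85, so its missing entry is 85 − 85 = 0.
Row 5: 11 − 1 + 26 + 19 + 8 + 25 + 2 = 90, so its missing entry is 85 − 90 = -5.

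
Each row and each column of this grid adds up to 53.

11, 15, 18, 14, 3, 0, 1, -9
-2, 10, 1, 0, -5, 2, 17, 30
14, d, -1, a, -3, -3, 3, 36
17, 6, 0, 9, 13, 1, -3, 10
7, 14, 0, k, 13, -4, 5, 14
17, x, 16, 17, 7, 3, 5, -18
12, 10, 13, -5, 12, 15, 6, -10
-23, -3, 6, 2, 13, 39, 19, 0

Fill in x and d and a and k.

Row 6: 17 + 16 + 17 + 7 + 3 + 5 − 18 = 47, so its missing entry is 53 − 47 = 6.
Column 2: 15 + 10 + 6 + 14 + 6 + 10 − 3 = 58, so its missing entry is 53 − 58 = -5.
Row 3: 14 − 5 − 1 − 3 − 3 + 3 + 36 = 41, so its missing entry is 53 − 41 = 12.
Row 5: 7 + 14 + 0 + 13 − 4 + 5 + 14 = 49, so its missing entry is 53 − 49 = 4.

x = 6, d = -5, a = 12, k = 4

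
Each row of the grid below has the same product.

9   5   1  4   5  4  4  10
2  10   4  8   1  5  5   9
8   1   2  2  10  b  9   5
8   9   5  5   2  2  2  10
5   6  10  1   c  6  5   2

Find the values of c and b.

c = 8, b = 10

Rows 2 and 4 each multiply to 144000, so every row has product 144000.
Row 5: 5×6×10×1×6×5×2 = 18000, so the missing entry is 144000 ÷ 18000 = 8.
Row 3: 8×1×2×2×10×9×5 = 14400, so the missing entry is 144000 ÷ 14400 = 10.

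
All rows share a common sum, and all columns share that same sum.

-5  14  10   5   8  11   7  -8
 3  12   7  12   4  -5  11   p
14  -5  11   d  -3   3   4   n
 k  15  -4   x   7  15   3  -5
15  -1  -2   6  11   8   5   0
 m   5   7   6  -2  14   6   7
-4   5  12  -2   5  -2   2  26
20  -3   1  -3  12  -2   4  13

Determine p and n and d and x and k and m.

Rows 1 and 5 both sum to 42, so that's the common total.
Row 2: 3 + 12 + 7 + 12 + 4 − 5 + 11 = 44, so its missing entry is 42 − 44 = -2.
Column 8: -8 − 2 − 5 + 0 + 7 + 26 + 13 = 31, so its missing entry is 42 − 31 = 11.
Row 3: 14 − 5 + 11 − 3 + 3 + 4 + 11 = 35, so its missing entry is 42 − 35 = 7.
Column 4: 5 + 12 + 7 + 6 + 6 − 2 − 3 = 31, so its missing entry is 42 − 31 = 11.
Row 4: 15 − 4 + 11 + 7 + 15 + 3 − 5 = 42, so its missing entry is 42 − 42 = 0.
Row 6: 5 + 7 + 6 − 2 + 14 + 6 + 7 = 43, so its missing entry is 42 − 43 = -1.

p = -2, n = 11, d = 7, x = 11, k = 0, m = -1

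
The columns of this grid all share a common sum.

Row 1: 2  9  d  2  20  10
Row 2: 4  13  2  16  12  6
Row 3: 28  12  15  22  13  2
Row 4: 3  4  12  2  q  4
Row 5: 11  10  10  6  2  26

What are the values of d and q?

d = 9, q = 1

Column 2 sums to 48 and so does column 6; that's the common total.
In column 3 the known cells total 39, leaving 48 − 39 = 9.
In column 5 the known cells total 47, leaving 48 − 47 = 1.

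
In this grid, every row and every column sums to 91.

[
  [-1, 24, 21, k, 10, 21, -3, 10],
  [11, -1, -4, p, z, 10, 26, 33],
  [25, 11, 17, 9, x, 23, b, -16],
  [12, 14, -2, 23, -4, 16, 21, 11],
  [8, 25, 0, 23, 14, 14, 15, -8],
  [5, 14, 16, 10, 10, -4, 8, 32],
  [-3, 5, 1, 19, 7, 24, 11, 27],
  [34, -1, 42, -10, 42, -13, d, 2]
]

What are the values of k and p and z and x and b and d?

Row 1: -1 + 24 + 21 + 10 + 21 − 3 + 10 = 82, so its missing entry is 91 − 82 = 9.
Row 8: 34 − 1 + 42 − 10 + 42 − 13 + 2 = 96, so its missing entry is 91 − 96 = -5.
Column 7: -3 + 26 + 21 + 15 + 8 + 11 − 5 = 73, so its missing entry is 91 − 73 = 18.
Row 3: 25 + 11 + 17 + 9 + 23 + 18 − 16 = 87, so its missing entry is 91 − 87 = 4.
Column 5: 10 + 4 − 4 + 14 + 10 + 7 + 42 = 83, so its missing entry is 91 − 83 = 8.
Row 2: 11 − 1 − 4 + 8 + 10 + 26 + 33 = 83, so its missing entry is 91 − 83 = 8.

k = 9, p = 8, z = 8, x = 4, b = 18, d = -5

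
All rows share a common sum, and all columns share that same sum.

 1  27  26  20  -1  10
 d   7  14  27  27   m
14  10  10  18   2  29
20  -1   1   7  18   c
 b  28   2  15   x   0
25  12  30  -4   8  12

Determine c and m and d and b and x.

c = 38, m = -6, d = 14, b = 9, x = 29

Rows 1 and 3 both sum to 83, so that's the common total.
Column 5 has -1 + 27 + 2 + 18 + 8 = 54; the blank must be 83 − 54 = 29.
Row 5 has 28 + 2 + 15 + 29 + 0 = 74; the blank must be 83 − 74 = 9.
Column 1 has 1 + 14 + 20 + 9 + 25 = 69; the blank must be 83 − 69 = 14.
Row 2 has 14 + 7 + 14 + 27 + 27 = 89; the blank must be 83 − 89 = -6.
Row 4 has 20 − 1 + 1 + 7 + 18 = 45; the blank must be 83 − 45 = 38.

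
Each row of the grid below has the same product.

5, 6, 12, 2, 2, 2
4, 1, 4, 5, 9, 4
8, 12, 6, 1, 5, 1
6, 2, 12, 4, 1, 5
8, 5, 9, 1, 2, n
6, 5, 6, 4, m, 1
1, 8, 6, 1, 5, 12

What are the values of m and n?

m = 4, n = 4

Rows 4 and 7 each multiply to 2880, so every row has product 2880.
Row 6: 6×5×6×4×1 = 720, so the missing entry is 2880 ÷ 720 = 4.
Row 5: 8×5×9×1×2 = 720, so the missing entry is 2880 ÷ 720 = 4.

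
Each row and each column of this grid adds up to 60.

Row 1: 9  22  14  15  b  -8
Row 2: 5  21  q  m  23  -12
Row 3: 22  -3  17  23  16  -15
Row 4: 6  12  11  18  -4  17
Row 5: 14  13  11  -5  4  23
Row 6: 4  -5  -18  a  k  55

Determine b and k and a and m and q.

The known cells in column 3 total 35, leaving 60 − 35 = 25 for the blank.
The known cells in row 1 total 52, leaving 60 − 52 = 8 for the blank.
The known cells in column 5 total 47, leaving 60 − 47 = 13 for the blank.
The known cells in row 6 total 49, leaving 60 − 49 = 11 for the blank.
The known cells in row 2 total 62, leaving 60 − 62 = -2 for the blank.

b = 8, k = 13, a = 11, m = -2, q = 25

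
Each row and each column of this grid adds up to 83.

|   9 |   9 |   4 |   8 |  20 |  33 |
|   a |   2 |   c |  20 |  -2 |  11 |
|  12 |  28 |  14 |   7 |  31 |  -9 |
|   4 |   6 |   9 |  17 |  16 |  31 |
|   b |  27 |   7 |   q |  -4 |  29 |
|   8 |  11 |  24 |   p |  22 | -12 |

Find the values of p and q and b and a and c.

Column 3: 4 + 14 + 9 + 7 + 24 = 58, so its missing entry is 83 − 58 = 25.
Row 2: 2 + 25 + 20 − 2 + 11 = 56, so its missing entry is 83 − 56 = 27.
Column 1: 9 + 27 + 12 + 4 + 8 = 60, so its missing entry is 83 − 60 = 23.
Row 5: 23 + 27 + 7 − 4 + 29 = 82, so its missing entry is 83 − 82 = 1.
Row 6: 8 + 11 + 24 + 22 − 12 = 53, so its missing entry is 83 − 53 = 30.

p = 30, q = 1, b = 23, a = 27, c = 25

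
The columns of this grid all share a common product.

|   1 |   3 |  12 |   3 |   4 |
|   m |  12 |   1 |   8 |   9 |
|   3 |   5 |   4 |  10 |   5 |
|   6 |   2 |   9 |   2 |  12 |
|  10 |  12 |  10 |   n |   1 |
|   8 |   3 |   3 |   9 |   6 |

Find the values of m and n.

m = 9, n = 3

Columns 2 and 5 each multiply to 12960, so every column has product 12960.
Column 1: 1×3×6×10×8 = 1440, so the missing entry is 12960 ÷ 1440 = 9.
Column 4: 3×8×10×2×9 = 4320, so the missing entry is 12960 ÷ 4320 = 3.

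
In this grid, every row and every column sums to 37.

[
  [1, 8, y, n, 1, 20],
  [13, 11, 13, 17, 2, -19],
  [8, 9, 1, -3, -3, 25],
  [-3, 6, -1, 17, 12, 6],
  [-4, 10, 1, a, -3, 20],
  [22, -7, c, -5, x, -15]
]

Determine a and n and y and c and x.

a = 13, n = -2, y = 9, c = 14, x = 28

Row 5 has -4 + 10 + 1 − 3 + 20 = 24; the blank must be 37 − 24 = 13.
Column 5 has 1 + 2 − 3 + 12 − 3 = 9; the blank must be 37 − 9 = 28.
Column 4 has 17 − 3 + 17 + 13 − 5 = 39; the blank must be 37 − 39 = -2.
Row 1 has 1 + 8 − 2 + 1 + 20 = 28; the blank must be 37 − 28 = 9.
Row 6 has 22 − 7 − 5 + 28 − 15 = 23; the blank must be 37 − 23 = 14.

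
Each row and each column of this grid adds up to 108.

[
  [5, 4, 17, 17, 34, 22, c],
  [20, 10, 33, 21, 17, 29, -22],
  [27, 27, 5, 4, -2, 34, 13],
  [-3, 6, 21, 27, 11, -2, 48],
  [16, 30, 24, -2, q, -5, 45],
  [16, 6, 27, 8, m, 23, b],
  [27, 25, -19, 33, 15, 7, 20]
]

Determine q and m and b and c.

q = 0, m = 33, b = -5, c = 9

Row 5 has 16 + 30 + 24 − 2 − 5 + 45 = 108; the blank must be 108 − 108 = 0.
Column 5 has 34 + 17 − 2 + 11 + 0 + 15 = 75; the blank must be 108 − 75 = 33.
Row 6 has 16 + 6 + 27 + 8 + 33 + 23 = 113; the blank must be 108 − 113 = -5.
Row 1 has 5 + 4 + 17 + 17 + 34 + 22 = 99; the blank must be 108 − 99 = 9.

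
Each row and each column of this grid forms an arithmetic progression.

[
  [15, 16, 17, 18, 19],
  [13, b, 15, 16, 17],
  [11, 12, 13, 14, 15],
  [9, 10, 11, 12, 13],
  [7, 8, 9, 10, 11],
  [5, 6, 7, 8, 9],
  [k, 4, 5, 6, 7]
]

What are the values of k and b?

Along each row the entries change by 1 per step; down each column they change by -2.
Row 7: from 4 at column 2, stepping by 1 to column 1 gives 3.
Row 2: from 13 at column 1, stepping by 1 to column 2 gives 14.

k = 3, b = 14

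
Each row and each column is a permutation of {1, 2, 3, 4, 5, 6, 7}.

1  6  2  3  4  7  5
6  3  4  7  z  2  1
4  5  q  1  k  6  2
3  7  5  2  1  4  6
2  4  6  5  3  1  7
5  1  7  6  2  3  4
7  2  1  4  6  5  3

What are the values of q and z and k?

q = 3, z = 5, k = 7

For row 2, column 5: row 2 already has {1, 2, 3, 4, 6, 7}; that leaves 5.
At (row 3, col 5): column 5 already has {1, 2, 3, 4, 5, 6}, so the value is 7.
At (row 3, col 3): row 3 already has {1, 2, 4, 5, 6, 7}, so the value is 3.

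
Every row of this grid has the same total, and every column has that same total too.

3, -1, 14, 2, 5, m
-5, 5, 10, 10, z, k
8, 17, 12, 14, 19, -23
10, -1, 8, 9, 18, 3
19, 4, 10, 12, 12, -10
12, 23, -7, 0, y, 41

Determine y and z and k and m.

Rows 3 and 4 both sum to 47, so that's the common total.
Row 6 has 12 + 23 − 7 + 0 + 41 = 69; the blank must be 47 − 69 = -22.
Row 1 has 3 − 1 + 14 + 2 + 5 = 23; the blank must be 47 − 23 = 24.
Column 5 has 5 + 19 + 18 + 12 − 22 = 32; the blank must be 47 − 32 = 15.
Row 2 has -5 + 5 + 10 + 10 + 15 = 35; the blank must be 47 − 35 = 12.

y = -22, z = 15, k = 12, m = 24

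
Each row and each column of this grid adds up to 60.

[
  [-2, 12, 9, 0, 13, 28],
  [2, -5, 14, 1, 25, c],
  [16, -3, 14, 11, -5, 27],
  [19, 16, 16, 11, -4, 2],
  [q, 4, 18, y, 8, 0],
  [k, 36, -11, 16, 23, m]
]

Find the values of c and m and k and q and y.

c = 23, m = -20, k = 16, q = 9, y = 21

The known cells in column 4 total 39, leaving 60 − 39 = 21 for the blank.
The known cells in row 5 total 51, leaving 60 − 51 = 9 for the blank.
The known cells in row 2 total 37, leaving 60 − 37 = 23 for the blank.
The known cells in column 6 total 80, leaving 60 − 80 = -20 for the blank.
The known cells in row 6 total 44, leaving 60 − 44 = 16 for the blank.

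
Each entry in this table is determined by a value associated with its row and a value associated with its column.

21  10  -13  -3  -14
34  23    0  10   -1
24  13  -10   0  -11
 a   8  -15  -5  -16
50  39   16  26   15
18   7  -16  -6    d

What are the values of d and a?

The difference between any two rows is the same in every column — this is an addition table with the headers hidden.
Row 6 minus row 1 is -6 − (-3) = -3, so its entry in column 5 is -14 + (-3) = -17.
Row 4 minus row 1 is -5 − (-3) = -2, so its entry in column 1 is 21 + (-2) = 19.

d = -17, a = 19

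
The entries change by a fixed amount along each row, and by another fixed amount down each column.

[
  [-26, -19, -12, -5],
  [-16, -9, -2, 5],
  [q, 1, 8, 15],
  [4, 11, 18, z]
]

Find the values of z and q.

Along each row the entries change by 7 per step; down each column they change by 10.
Row 4: from 4 at column 1, stepping by 7 to column 4 gives 25.
Row 3: from 1 at column 2, stepping by 7 to column 1 gives -6.

z = 25, q = -6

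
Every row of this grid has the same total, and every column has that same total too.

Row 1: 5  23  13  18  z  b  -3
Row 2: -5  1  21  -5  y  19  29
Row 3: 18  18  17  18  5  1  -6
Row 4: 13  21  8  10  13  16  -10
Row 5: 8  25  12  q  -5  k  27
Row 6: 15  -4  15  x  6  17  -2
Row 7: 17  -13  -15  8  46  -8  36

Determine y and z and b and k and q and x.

y = 11, z = -5, b = 20, k = 6, q = -2, x = 24

Rows 3 and 4 both sum to 71, so that's the common total.
Row 2 has -5 + 1 + 21 − 5 + 19 + 29 = 60; the blank must be 71 − 60 = 11.
Column 5 has 11 + 5 + 13 − 5 + 6 + 46 = 76; the blank must be 71 − 76 = -5.
Row 1 has 5 + 23 + 13 + 18 − 5 − 3 = 51; the blank must be 71 − 51 = 20.
Column 6 has 20 + 19 + 1 + 16 + 17 − 8 = 65; the blank must be 71 − 65 = 6.
Row 5 has 8 + 25 + 12 − 5 + 6 + 27 = 73; the blank must be 71 − 73 = -2.
Row 6 has 15 − 4 + 15 + 6 + 17 − 2 = 47; the blank must be 71 − 47 = 24.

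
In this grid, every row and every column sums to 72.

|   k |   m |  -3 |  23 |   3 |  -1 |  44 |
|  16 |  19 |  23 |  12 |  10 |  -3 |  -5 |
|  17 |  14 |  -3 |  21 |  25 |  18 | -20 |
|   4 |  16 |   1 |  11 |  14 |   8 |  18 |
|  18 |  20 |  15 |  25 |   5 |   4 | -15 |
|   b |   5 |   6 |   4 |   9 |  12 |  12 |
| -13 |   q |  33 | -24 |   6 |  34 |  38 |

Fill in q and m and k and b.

Row 7: -13 + 33 − 24 + 6 + 34 + 38 = 74, so its missing entry is 72 − 74 = -2.
Column 2: 19 + 14 + 16 + 20 + 5 − 2 = 72, so its missing entry is 72 − 72 = 0.
Row 6: 5 + 6 + 4 + 9 + 12 + 12 = 48, so its missing entry is 72 − 48 = 24.
Row 1: 0 − 3 + 23 + 3 − 1 + 44 = 66, so its missing entry is 72 − 66 = 6.

q = -2, m = 0, k = 6, b = 24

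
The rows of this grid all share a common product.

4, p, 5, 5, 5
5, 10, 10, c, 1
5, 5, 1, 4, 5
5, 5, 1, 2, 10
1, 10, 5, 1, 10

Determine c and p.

Rows 3 and 5 each multiply to 500, so every row has product 500.
Row 2: 5×10×10×1 = 500, so the missing entry is 500 ÷ 500 = 1.
Row 1: 4×5×5×5 = 500, so the missing entry is 500 ÷ 500 = 1.

c = 1, p = 1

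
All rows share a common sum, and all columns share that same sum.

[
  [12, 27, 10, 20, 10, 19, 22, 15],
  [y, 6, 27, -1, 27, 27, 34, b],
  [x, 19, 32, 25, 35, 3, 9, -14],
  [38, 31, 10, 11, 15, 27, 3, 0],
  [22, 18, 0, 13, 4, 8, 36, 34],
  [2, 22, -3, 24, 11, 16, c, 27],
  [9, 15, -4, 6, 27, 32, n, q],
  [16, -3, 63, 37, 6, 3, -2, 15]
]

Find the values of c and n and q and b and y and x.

Rows 1 and 4 both sum to 135, so that's the common total.
The known cells in row 3 total 109, leaving 135 − 109 = 26 for the blank.
The known cells in column 1 total 125, leaving 135 − 125 = 10 for the blank.
The known cells in row 2 total 130, leaving 135 − 130 = 5 for the blank.
The known cells in column 8 total 82, leaving 135 − 82 = 53 for the blank.
The known cells in row 6 total 99, leaving 135 − 99 = 36 for the blank.
The known cells in row 7 total 138, leaving 135 − 138 = -3 for the blank.

c = 36, n = -3, q = 53, b = 5, y = 10, x = 26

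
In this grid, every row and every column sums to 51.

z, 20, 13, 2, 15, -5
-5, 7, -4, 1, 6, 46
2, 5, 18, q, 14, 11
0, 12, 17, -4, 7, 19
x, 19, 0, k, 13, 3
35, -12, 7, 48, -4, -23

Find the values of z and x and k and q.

z = 6, x = 13, k = 3, q = 1

Row 3 has 2 + 5 + 18 + 14 + 11 = 50; the blank must be 51 − 50 = 1.
Column 4 has 2 + 1 + 1 − 4 + 48 = 48; the blank must be 51 − 48 = 3.
Row 5 has 19 + 0 + 3 + 13 + 3 = 38; the blank must be 51 − 38 = 13.
Row 1 has 20 + 13 + 2 + 15 − 5 = 45; the blank must be 51 − 45 = 6.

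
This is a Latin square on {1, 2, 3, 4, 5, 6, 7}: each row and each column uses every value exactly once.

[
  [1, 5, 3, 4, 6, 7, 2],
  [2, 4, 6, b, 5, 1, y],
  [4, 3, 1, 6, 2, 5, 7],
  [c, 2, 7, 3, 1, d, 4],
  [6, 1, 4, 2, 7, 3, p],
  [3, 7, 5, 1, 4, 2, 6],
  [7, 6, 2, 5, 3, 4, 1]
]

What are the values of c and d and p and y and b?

c = 5, d = 6, p = 5, y = 3, b = 7

For row 5, column 7: row 5 already has {1, 2, 3, 4, 6, 7}; that leaves 5.
Cell (4,1): column 1 already has {1, 2, 3, 4, 6, 7} → 5.
For row 2, column 7: column 7 already has {1, 2, 4, 5, 6, 7}; that leaves 3.
Cell (2,4): row 2 already has {1, 2, 3, 4, 5, 6} → 7.
Cell (4,6): row 4 already has {1, 2, 3, 4, 5, 7} → 6.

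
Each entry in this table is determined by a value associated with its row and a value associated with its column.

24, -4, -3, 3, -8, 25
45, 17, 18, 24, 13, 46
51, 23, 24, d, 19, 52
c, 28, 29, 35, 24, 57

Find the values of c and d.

c = 56, d = 30

The difference between any two rows is the same in every column — this is an addition table with the headers hidden.
Row 4 minus row 1 is 24 − (-8) = 32, so its entry in column 1 is 24 + 32 = 56.
Row 3 minus row 1 is 19 − (-8) = 27, so its entry in column 4 is 3 + 27 = 30.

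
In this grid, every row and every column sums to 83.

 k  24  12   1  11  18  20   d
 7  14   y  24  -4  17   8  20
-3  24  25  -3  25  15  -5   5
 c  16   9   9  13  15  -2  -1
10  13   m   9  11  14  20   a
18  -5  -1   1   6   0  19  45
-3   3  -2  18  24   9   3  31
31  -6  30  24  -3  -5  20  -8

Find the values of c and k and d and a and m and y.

Row 2 has 7 + 14 + 24 − 4 + 17 + 8 + 20 = 86; the blank must be 83 − 86 = -3.
Column 3 has 12 − 3 + 25 + 9 − 1 − 2 + 30 = 70; the blank must be 83 − 70 = 13.
Row 4 has 16 + 9 + 9 + 13 + 15 − 2 − 1 = 59; the blank must be 83 − 59 = 24.
Column 1 has 7 − 3 + 24 + 10 + 18 − 3 + 31 = 84; the blank must be 83 − 84 = -1.
Row 1 has -1 + 24 + 12 + 1 + 11 + 18 + 20 = 85; the blank must be 83 − 85 = -2.
Row 5 has 10 + 13 + 13 + 9 + 11 + 14 + 20 = 90; the blank must be 83 − 90 = -7.

c = 24, k = -1, d = -2, a = -7, m = 13, y = -3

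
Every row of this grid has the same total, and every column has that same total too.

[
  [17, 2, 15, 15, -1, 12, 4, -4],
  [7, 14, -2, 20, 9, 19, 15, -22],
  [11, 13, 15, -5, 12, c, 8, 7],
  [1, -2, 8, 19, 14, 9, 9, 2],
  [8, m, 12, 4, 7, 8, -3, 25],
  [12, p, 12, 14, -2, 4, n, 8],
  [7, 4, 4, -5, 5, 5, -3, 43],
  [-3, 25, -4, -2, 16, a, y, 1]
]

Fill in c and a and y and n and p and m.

Rows 1 and 2 both sum to 60, so that's the common total.
Row 3 has 11 + 13 + 15 − 5 + 12 + 8 + 7 = 61; the blank must be 60 − 61 = -1.
Column 6 has 12 + 19 − 1 + 9 + 8 + 4 + 5 = 56; the blank must be 60 − 56 = 4.
Row 8 has -3 + 25 − 4 − 2 + 16 + 4 + 1 = 37; the blank must be 60 − 37 = 23.
Column 7 has 4 + 15 + 8 + 9 − 3 − 3 + 23 = 53; the blank must be 60 − 53 = 7.
Row 6 has 12 + 12 + 14 − 2 + 4 + 7 + 8 = 55; the blank must be 60 − 55 = 5.
Row 5 has 8 + 12 + 4 + 7 + 8 − 3 + 25 = 61; the blank must be 60 − 61 = -1.

c = -1, a = 4, y = 23, n = 7, p = 5, m = -1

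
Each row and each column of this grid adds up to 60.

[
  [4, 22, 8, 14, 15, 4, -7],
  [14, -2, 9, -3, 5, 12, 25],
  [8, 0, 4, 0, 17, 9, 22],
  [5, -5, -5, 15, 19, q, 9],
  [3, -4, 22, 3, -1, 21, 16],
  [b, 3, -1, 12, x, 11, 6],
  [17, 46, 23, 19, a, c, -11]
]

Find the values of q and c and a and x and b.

q = 22, c = -19, a = -15, x = 20, b = 9

The known cells in column 1 total 51, leaving 60 − 51 = 9 for the blank.
The known cells in row 6 total 40, leaving 60 − 40 = 20 for the blank.
The known cells in column 5 total 75, leaving 60 − 75 = -15 for the blank.
The known cells in row 7 total 79, leaving 60 − 79 = -19 for the blank.
The known cells in row 4 total 38, leaving 60 − 38 = 22 for the blank.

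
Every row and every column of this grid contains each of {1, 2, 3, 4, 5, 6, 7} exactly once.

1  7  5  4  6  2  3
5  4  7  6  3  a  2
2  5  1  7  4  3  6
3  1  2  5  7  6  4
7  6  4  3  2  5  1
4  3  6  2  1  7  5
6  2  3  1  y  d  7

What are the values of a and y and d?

Cell (7,5): column 5 already has {1, 2, 3, 4, 6, 7} → 5.
For row 7, column 6: row 7 already has {1, 2, 3, 5, 6, 7}; that leaves 4.
At (row 2, col 6): row 2 already has {2, 3, 4, 5, 6, 7}, so the value is 1.

a = 1, y = 5, d = 4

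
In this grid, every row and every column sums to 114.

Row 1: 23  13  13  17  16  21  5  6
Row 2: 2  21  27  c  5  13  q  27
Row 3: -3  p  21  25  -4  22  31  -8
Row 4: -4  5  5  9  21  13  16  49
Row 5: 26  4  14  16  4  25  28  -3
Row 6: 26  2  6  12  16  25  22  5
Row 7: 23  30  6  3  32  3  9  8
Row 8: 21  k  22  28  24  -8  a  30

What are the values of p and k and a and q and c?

p = 30, k = 9, a = -12, q = 15, c = 4

Row 3: -3 + 21 + 25 − 4 + 22 + 31 − 8 = 84, so its missing entry is 114 − 84 = 30.
Column 2: 13 + 21 + 30 + 5 + 4 + 2 + 30 = 105, so its missing entry is 114 − 105 = 9.
Row 8: 21 + 9 + 22 + 28 + 24 − 8 + 30 = 126, so its missing entry is 114 − 126 = -12.
Column 7: 5 + 31 + 16 + 28 + 22 + 9 − 12 = 99, so its missing entry is 114 − 99 = 15.
Row 2: 2 + 21 + 27 + 5 + 13 + 15 + 27 = 110, so its missing entry is 114 − 110 = 4.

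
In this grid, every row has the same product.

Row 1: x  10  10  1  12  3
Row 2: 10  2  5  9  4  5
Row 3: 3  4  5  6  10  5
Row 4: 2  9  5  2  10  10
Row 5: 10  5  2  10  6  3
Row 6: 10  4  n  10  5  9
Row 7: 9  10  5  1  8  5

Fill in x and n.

x = 5, n = 1

Rows 3 and 7 each multiply to 18000, so every row has product 18000.
Row 1: 10×10×1×12×3 = 3600, so the missing entry is 18000 ÷ 3600 = 5.
Row 6: 10×4×10×5×9 = 18000, so the missing entry is 18000 ÷ 18000 = 1.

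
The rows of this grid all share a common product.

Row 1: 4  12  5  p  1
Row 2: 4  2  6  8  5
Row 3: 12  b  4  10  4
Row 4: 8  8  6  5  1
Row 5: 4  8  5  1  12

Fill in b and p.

Rows 4 and 5 each multiply to 1920, so every row has product 1920.
Row 3: 12×4×10×4 = 1920, so the missing entry is 1920 ÷ 1920 = 1.
Row 1: 4×12×5×1 = 240, so the missing entry is 1920 ÷ 240 = 8.

b = 1, p = 8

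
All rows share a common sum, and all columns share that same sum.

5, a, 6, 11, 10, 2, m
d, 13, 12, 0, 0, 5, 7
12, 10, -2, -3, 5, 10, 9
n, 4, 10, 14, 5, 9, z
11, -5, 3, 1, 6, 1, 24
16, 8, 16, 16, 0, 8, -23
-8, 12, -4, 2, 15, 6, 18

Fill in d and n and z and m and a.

d = 4, n = 1, z = -2, m = 8, a = -1

Rows 3 and 5 both sum to 41, so that's the common total.
Column 2 has 13 + 10 + 4 − 5 + 8 + 12 = 42; the blank must be 41 − 42 = -1.
Row 1 has 5 − 1 + 6 + 11 + 10 + 2 = 33; the blank must be 41 − 33 = 8.
Column 7 has 8 + 7 + 9 + 24 − 23 + 18 = 43; the blank must be 41 − 43 = -2.
Row 4 has 4 + 10 + 14 + 5 + 9 − 2 = 40; the blank must be 41 − 40 = 1.
Row 2 has 13 + 12 + 0 + 0 + 5 + 7 = 37; the blank must be 41 − 37 = 4.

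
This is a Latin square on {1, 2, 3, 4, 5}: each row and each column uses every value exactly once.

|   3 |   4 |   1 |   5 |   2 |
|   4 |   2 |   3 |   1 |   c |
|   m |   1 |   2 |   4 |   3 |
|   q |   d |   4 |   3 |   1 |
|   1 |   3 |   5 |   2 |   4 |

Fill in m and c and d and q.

Cell (4,2): column 2 already has {1, 2, 3, 4} → 5.
Cell (3,1): row 3 already has {1, 2, 3, 4} → 5.
For row 2, column 5: row 2 already has {1, 2, 3, 4}; that leaves 5.
For row 4, column 1: row 4 already has {1, 3, 4, 5}; that leaves 2.

m = 5, c = 5, d = 5, q = 2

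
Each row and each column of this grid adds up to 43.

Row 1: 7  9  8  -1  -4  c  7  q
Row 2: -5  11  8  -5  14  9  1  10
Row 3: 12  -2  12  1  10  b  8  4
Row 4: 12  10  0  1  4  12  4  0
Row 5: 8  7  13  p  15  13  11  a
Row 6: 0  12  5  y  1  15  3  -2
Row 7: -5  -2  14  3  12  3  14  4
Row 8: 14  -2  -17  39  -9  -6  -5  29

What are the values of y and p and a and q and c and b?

Row 6 has 0 + 12 + 5 + 1 + 15 + 3 − 2 = 34; the blank must be 43 − 34 = 9.
Column 4 has -1 − 5 + 1 + 1 + 9 + 3 + 39 = 47; the blank must be 43 − 47 = -4.
Row 3 has 12 − 2 + 12 + 1 + 10 + 8 + 4 = 45; the blank must be 43 − 45 = -2.
Column 6 has 9 − 2 + 12 + 13 + 15 + 3 − 6 = 44; the blank must be 43 − 44 = -1.
Row 1 has 7 + 9 + 8 − 1 − 4 − 1 + 7 = 25; the blank must be 43 − 25 = 18.
Row 5 has 8 + 7 + 13 − 4 + 15 + 13 + 11 = 63; the blank must be 43 − 63 = -20.

y = 9, p = -4, a = -20, q = 18, c = -1, b = -2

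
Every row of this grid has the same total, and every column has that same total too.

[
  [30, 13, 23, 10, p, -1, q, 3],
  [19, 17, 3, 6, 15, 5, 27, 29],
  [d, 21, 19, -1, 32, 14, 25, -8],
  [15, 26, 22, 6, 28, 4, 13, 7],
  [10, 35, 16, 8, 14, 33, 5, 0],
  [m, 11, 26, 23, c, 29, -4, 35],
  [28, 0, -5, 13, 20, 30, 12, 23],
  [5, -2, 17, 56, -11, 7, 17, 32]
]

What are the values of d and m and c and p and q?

d = 19, m = -5, c = 6, p = 17, q = 26

Rows 2 and 4 both sum to 121, so that's the common total.
Row 3: 21 + 19 − 1 + 32 + 14 + 25 − 8 = 102, so its missing entry is 121 − 102 = 19.
Column 7: 27 + 25 + 13 + 5 − 4 + 12 + 17 = 95, so its missing entry is 121 − 95 = 26.
Row 1: 30 + 13 + 23 + 10 − 1 + 26 + 3 = 104, so its missing entry is 121 − 104 = 17.
Column 5: 17 + 15 + 32 + 28 + 14 + 20 − 11 = 115, so its missing entry is 121 − 115 = 6.
Row 6: 11 + 26 + 23 + 6 + 29 − 4 + 35 = 126, so its missing entry is 121 − 126 = -5.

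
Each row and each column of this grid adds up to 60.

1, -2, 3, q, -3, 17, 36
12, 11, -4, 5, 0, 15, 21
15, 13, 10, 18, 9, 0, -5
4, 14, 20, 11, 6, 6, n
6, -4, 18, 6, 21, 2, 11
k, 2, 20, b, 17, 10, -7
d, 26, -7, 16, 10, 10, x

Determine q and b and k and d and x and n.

q = 8, b = -4, k = 22, d = 0, x = 5, n = -1

Row 1: 1 − 2 + 3 − 3 + 17 + 36 = 52, so its missing entry is 60 − 52 = 8.
Row 4: 4 + 14 + 20 + 11 + 6 + 6 = 61, so its missing entry is 60 − 61 = -1.
Column 7: 36 + 21 − 5 − 1 + 11 − 7 = 55, so its missing entry is 60 − 55 = 5.
Row 7: 26 − 7 + 16 + 10 + 10 + 5 = 60, so its missing entry is 60 − 60 = 0.
Column 1: 1 + 12 + 15 + 4 + 6 + 0 = 38, so its missing entry is 60 − 38 = 22.
Row 6: 22 + 2 + 20 + 17 + 10 − 7 = 64, so its missing entry is 60 − 64 = -4.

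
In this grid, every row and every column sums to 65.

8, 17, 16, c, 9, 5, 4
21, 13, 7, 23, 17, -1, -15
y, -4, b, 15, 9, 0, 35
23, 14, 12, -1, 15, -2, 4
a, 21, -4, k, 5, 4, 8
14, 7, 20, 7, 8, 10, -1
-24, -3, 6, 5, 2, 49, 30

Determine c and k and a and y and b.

Row 1 has 8 + 17 + 16 + 9 + 5 + 4 = 59; the blank must be 65 − 59 = 6.
Column 4 has 6 + 23 + 15 − 1 + 7 + 5 = 55; the blank must be 65 − 55 = 10.
Row 5 has 21 − 4 + 10 + 5 + 4 + 8 = 44; the blank must be 65 − 44 = 21.
Column 1 has 8 + 21 + 23 + 21 + 14 − 24 = 63; the blank must be 65 − 63 = 2.
Row 3 has 2 − 4 + 15 + 9 + 0 + 35 = 57; the blank must be 65 − 57 = 8.

c = 6, k = 10, a = 21, y = 2, b = 8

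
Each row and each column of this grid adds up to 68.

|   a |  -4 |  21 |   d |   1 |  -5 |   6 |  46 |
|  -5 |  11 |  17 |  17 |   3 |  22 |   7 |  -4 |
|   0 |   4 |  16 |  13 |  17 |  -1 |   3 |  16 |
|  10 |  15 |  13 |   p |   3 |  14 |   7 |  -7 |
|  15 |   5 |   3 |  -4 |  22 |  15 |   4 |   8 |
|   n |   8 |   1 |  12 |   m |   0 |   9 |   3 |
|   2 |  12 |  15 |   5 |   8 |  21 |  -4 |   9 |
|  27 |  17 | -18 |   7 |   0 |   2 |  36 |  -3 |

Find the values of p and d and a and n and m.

p = 13, d = 5, a = -2, n = 21, m = 14

The known cells in column 5 total 54, leaving 68 − 54 = 14 for the blank.
The known cells in row 4 total 55, leaving 68 − 55 = 13 for the blank.
The known cells in column 4 total 63, leaving 68 − 63 = 5 for the blank.
The known cells in row 1 total 70, leaving 68 − 70 = -2 for the blank.
The known cells in row 6 total 47, leaving 68 − 47 = 21 for the blank.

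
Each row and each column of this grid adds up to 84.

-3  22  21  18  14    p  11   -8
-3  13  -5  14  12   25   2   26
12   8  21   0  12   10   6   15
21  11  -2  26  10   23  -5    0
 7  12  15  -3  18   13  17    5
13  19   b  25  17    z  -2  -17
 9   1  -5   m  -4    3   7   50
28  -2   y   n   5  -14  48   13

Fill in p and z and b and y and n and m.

Row 1 has -3 + 22 + 21 + 18 + 14 + 11 − 8 = 75; the blank must be 84 − 75 = 9.
Column 6 has 9 + 25 + 10 + 23 + 13 + 3 − 14 = 69; the blank must be 84 − 69 = 15.
Row 7 has 9 + 1 − 5 − 4 + 3 + 7 + 50 = 61; the blank must be 84 − 61 = 23.
Column 4 has 18 + 14 + 0 + 26 − 3 + 25 + 23 = 103; the blank must be 84 − 103 = -19.
Row 8 has 28 − 2 − 19 + 5 − 14 + 48 + 13 = 59; the blank must be 84 − 59 = 25.
Row 6 has 13 + 19 + 25 + 17 + 15 − 2 − 17 = 70; the blank must be 84 − 70 = 14.

p = 9, z = 15, b = 14, y = 25, n = -19, m = 23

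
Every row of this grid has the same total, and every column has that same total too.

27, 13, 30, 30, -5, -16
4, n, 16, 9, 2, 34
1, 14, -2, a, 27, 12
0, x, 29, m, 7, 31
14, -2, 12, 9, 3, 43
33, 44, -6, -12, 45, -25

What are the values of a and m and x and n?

a = 27, m = 16, x = -4, n = 14

Rows 1 and 5 both sum to 79, so that's the common total.
Row 3: 1 + 14 − 2 + 27 + 12 = 52, so its missing entry is 79 − 52 = 27.
Row 2: 4 + 16 + 9 + 2 + 34 = 65, so its missing entry is 79 − 65 = 14.
Column 4: 30 + 9 + 27 + 9 − 12 = 63, so its missing entry is 79 − 63 = 16.
Row 4: 0 + 29 + 16 + 7 + 31 = 83, so its missing entry is 79 − 83 = -4.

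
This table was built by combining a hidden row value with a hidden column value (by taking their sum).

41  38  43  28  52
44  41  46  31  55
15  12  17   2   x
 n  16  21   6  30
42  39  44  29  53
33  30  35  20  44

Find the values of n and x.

n = 19, x = 26

The difference between any two rows is the same in every column — this is an addition table with the headers hidden.
Row 4 minus row 1 is 16 − 38 = -22, so its entry in column 1 is 41 + (-22) = 19.
Row 3 minus row 1 is 12 − 38 = -26, so its entry in column 5 is 52 + (-26) = 26.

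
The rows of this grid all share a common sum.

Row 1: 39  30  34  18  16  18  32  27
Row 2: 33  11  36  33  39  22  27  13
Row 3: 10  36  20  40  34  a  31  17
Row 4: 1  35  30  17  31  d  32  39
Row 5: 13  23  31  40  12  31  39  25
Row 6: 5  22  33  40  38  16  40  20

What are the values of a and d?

Rows 1 and 6 both add up to 214, so every row sums to 214.
Row 3: 10 + 36 + 20 + 40 + 34 + 31 + 17 = 188, so the missing entry is 214 − 188 = 26.
Row 4: 1 + 35 + 30 + 17 + 31 + 32 + 39 = 185, so the missing entry is 214 − 185 = 29.

a = 26, d = 29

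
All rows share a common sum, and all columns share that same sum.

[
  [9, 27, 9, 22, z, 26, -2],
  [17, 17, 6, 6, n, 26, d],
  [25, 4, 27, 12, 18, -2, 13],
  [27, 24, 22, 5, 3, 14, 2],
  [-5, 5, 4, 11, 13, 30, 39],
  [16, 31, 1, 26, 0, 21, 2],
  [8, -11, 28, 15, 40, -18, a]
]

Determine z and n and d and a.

z = 6, n = 17, d = 8, a = 35

Rows 3 and 4 both sum to 97, so that's the common total.
The known cells in row 7 total 62, leaving 97 − 62 = 35 for the blank.
The known cells in column 7 total 89, leaving 97 − 89 = 8 for the blank.
The known cells in row 1 total 91, leaving 97 − 91 = 6 for the blank.
The known cells in row 2 total 80, leaving 97 − 80 = 17 for the blank.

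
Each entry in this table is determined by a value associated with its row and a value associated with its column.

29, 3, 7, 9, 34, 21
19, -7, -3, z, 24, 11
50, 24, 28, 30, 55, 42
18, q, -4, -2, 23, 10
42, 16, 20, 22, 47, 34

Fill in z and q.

z = -1, q = -8

The difference between any two rows is the same in every column — this is an addition table with the headers hidden.
Row 2 minus row 1 is -3 − 7 = -10, so its entry in column 4 is 9 + (-10) = -1.
Row 4 minus row 1 is -4 − 7 = -11, so its entry in column 2 is 3 + (-11) = -8.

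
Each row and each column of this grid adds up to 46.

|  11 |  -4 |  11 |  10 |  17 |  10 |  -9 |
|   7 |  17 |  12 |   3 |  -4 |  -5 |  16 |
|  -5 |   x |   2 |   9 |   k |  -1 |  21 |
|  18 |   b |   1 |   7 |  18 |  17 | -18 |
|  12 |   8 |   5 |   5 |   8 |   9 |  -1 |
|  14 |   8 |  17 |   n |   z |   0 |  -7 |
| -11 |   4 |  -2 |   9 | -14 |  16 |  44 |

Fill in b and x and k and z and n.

b = 3, x = 10, k = 10, z = 11, n = 3

Row 4: 18 + 1 + 7 + 18 + 17 − 18 = 43, so its missing entry is 46 − 43 = 3.
Column 2: -4 + 17 + 3 + 8 + 8 + 4 = 36, so its missing entry is 46 − 36 = 10.
Row 3: -5 + 10 + 2 + 9 − 1 + 21 = 36, so its missing entry is 46 − 36 = 10.
Column 5: 17 − 4 + 10 + 18 + 8 − 14 = 35, so its missing entry is 46 − 35 = 11.
Row 6: 14 + 8 + 17 + 11 + 0 − 7 = 43, so its missing entry is 46 − 43 = 3.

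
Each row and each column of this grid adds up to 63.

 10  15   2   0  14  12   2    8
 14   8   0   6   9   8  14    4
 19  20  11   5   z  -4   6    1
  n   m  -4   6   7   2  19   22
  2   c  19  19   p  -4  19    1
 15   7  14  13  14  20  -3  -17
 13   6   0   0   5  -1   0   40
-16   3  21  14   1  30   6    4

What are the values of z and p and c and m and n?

The known cells in row 3 total 58, leaving 63 − 58 = 5 for the blank.
The known cells in column 5 total 55, leaving 63 − 55 = 8 for the blank.
The known cells in column 1 total 57, leaving 63 − 57 = 6 for the blank.
The known cells in row 4 total 58, leaving 63 − 58 = 5 for the blank.
The known cells in row 5 total 64, leaving 63 − 64 = -1 for the blank.

z = 5, p = 8, c = -1, m = 5, n = 6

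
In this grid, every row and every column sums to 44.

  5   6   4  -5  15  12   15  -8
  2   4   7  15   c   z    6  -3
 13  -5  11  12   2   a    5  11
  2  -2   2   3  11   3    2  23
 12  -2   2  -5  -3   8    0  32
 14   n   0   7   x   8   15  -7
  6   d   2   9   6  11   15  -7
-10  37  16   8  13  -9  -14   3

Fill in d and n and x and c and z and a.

Row 7 has 6 + 2 + 9 + 6 + 11 + 15 − 7 = 42; the blank must be 44 − 42 = 2.
Column 2 has 6 + 4 − 5 − 2 − 2 + 2 + 37 = 40; the blank must be 44 − 40 = 4.
Row 6 has 14 + 4 + 0 + 7 + 8 + 15 − 7 = 41; the blank must be 44 − 41 = 3.
Column 5 has 15 + 2 + 11 − 3 + 3 + 6 + 13 = 47; the blank must be 44 − 47 = -3.
Row 2 has 2 + 4 + 7 + 15 − 3 + 6 − 3 = 28; the blank must be 44 − 28 = 16.
Row 3 has 13 − 5 + 11 + 12 + 2 + 5 + 11 = 49; the blank must be 44 − 49 = -5.

d = 2, n = 4, x = 3, c = -3, z = 16, a = -5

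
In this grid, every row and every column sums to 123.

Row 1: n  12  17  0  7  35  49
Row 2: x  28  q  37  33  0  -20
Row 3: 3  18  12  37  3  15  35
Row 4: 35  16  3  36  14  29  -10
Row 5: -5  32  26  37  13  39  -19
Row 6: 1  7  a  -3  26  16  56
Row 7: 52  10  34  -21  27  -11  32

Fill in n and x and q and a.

Row 6 has 1 + 7 − 3 + 26 + 16 + 56 = 103; the blank must be 123 − 103 = 20.
Column 3 has 17 + 12 + 3 + 26 + 20 + 34 = 112; the blank must be 123 − 112 = 11.
Row 2 has 28 + 11 + 37 + 33 + 0 − 20 = 89; the blank must be 123 − 89 = 34.
Row 1 has 12 + 17 + 0 + 7 + 35 + 49 = 120; the blank must be 123 − 120 = 3.

n = 3, x = 34, q = 11, a = 20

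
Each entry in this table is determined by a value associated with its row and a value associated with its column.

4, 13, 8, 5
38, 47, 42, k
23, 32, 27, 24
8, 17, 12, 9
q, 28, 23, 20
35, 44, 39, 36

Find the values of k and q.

k = 39, q = 19

The difference between any two rows is the same in every column — this is an addition table with the headers hidden.
Row 2 minus row 1 is 42 − 8 = 34, so its entry in column 4 is 5 + 34 = 39.
Row 5 minus row 1 is 23 − 8 = 15, so its entry in column 1 is 4 + 15 = 19.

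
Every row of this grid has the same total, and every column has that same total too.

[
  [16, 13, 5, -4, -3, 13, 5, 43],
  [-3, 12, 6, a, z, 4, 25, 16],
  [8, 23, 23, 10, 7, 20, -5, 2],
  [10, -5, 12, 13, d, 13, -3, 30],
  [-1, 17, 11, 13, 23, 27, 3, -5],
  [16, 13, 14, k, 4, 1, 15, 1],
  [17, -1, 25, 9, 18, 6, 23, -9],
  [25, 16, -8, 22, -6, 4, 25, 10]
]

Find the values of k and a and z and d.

Rows 1 and 3 both sum to 88, so that's the common total.
The known cells in row 6 total 64, leaving 88 − 64 = 24 for the blank.
The known cells in column 4 total 87, leaving 88 − 87 = 1 for the blank.
The known cells in row 4 total 70, leaving 88 − 70 = 18 for the blank.
The known cells in row 2 total 61, leaving 88 − 61 = 27 for the blank.

k = 24, a = 1, z = 27, d = 18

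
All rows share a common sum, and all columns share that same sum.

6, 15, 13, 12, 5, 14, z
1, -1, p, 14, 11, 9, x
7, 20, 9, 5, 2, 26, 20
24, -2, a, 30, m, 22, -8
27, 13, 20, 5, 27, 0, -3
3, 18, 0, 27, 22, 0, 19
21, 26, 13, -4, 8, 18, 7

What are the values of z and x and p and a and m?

z = 24, x = 30, p = 25, a = 9, m = 14

Rows 3 and 5 both sum to 89, so that's the common total.
Column 5 has 5 + 11 + 2 + 27 + 22 + 8 = 75; the blank must be 89 − 75 = 14.
Row 1 has 6 + 15 + 13 + 12 + 5 + 14 = 65; the blank must be 89 − 65 = 24.
Column 7 has 24 + 20 − 8 − 3 + 19 + 7 = 59; the blank must be 89 − 59 = 30.
Row 2 has 1 − 1 + 14 + 11 + 9 + 30 = 64; the blank must be 89 − 64 = 25.
Row 4 has 24 − 2 + 30 + 14 + 22 − 8 = 80; the blank must be 89 − 80 = 9.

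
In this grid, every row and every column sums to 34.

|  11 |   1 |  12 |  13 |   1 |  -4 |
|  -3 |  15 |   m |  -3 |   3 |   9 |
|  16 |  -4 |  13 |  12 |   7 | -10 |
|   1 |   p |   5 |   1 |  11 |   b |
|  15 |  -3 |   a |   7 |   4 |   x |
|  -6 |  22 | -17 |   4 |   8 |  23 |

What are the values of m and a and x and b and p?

The known cells in row 2 total 21, leaving 34 − 21 = 13 for the blank.
The known cells in column 2 total 31, leaving 34 − 31 = 3 for the blank.
The known cells in column 3 total 26, leaving 34 − 26 = 8 for the blank.
The known cells in row 5 total 31, leaving 34 − 31 = 3 for the blank.
The known cells in row 4 total 21, leaving 34 − 21 = 13 for the blank.

m = 13, a = 8, x = 3, b = 13, p = 3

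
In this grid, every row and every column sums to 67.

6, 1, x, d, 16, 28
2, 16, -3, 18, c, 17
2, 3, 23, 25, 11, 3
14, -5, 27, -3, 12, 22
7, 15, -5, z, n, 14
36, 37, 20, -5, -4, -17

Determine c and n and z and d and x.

The known cells in row 2 total 50, leaving 67 − 50 = 17 for the blank.
The known cells in column 5 total 52, leaving 67 − 52 = 15 for the blank.
The known cells in row 5 total 46, leaving 67 − 46 = 21 for the blank.
The known cells in column 4 total 56, leaving 67 − 56 = 11 for the blank.
The known cells in row 1 total 62, leaving 67 − 62 = 5 for the blank.

c = 17, n = 15, z = 21, d = 11, x = 5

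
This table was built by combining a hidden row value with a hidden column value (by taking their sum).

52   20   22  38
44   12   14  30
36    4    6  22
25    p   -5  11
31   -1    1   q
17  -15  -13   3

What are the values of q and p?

The difference between any two rows is the same in every column — this is an addition table with the headers hidden.
Row 5 minus row 1 is 31 − 52 = -21, so its entry in column 4 is 38 + (-21) = 17.
Row 4 minus row 1 is 25 − 52 = -27, so its entry in column 2 is 20 + (-27) = -7.

q = 17, p = -7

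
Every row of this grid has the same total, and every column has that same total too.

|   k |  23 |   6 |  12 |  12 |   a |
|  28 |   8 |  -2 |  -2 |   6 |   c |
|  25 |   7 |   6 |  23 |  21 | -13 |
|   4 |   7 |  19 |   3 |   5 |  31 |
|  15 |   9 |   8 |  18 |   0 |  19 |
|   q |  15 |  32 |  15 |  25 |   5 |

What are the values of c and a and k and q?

Rows 3 and 4 both sum to 69, so that's the common total.
Row 6 has 15 + 32 + 15 + 25 + 5 = 92; the blank must be 69 − 92 = -23.
Column 1 has 28 + 25 + 4 + 15 − 23 = 49; the blank must be 69 − 49 = 20.
Row 1 has 20 + 23 + 6 + 12 + 12 = 73; the blank must be 69 − 73 = -4.
Row 2 has 28 + 8 − 2 − 2 + 6 = 38; the blank must be 69 − 38 = 31.

c = 31, a = -4, k = 20, q = -23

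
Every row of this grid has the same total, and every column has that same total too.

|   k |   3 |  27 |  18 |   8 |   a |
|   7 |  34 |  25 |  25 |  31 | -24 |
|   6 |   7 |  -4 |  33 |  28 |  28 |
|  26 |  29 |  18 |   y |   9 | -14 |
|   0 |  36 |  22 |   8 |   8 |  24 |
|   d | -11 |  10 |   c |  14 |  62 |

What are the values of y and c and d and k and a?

Rows 2 and 3 both sum to 98, so that's the common total.
The known cells in row 4 total 68, leaving 98 − 68 = 30 for the blank.
The known cells in column 6 total 76, leaving 98 − 76 = 22 for the blank.
The known cells in row 1 total 78, leaving 98 − 78 = 20 for the blank.
The known cells in column 1 total 59, leaving 98 − 59 = 39 for the blank.
The known cells in row 6 total 114, leaving 98 − 114 = -16 for the blank.

y = 30, c = -16, d = 39, k = 20, a = 22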